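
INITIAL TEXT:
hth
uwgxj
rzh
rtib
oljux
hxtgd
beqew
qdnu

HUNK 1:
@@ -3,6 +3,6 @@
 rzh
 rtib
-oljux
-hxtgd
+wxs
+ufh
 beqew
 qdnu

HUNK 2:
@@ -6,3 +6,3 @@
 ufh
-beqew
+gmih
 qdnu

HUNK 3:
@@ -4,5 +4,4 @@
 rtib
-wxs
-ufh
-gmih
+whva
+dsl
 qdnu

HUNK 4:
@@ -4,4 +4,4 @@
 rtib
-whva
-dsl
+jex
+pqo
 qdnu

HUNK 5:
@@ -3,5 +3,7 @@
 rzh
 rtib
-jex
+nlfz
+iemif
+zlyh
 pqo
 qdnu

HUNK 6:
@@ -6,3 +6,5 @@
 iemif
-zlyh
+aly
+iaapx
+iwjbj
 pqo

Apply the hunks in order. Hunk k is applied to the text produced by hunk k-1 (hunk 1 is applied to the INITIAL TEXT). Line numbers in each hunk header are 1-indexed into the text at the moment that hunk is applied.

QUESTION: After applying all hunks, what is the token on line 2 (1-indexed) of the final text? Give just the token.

Hunk 1: at line 3 remove [oljux,hxtgd] add [wxs,ufh] -> 8 lines: hth uwgxj rzh rtib wxs ufh beqew qdnu
Hunk 2: at line 6 remove [beqew] add [gmih] -> 8 lines: hth uwgxj rzh rtib wxs ufh gmih qdnu
Hunk 3: at line 4 remove [wxs,ufh,gmih] add [whva,dsl] -> 7 lines: hth uwgxj rzh rtib whva dsl qdnu
Hunk 4: at line 4 remove [whva,dsl] add [jex,pqo] -> 7 lines: hth uwgxj rzh rtib jex pqo qdnu
Hunk 5: at line 3 remove [jex] add [nlfz,iemif,zlyh] -> 9 lines: hth uwgxj rzh rtib nlfz iemif zlyh pqo qdnu
Hunk 6: at line 6 remove [zlyh] add [aly,iaapx,iwjbj] -> 11 lines: hth uwgxj rzh rtib nlfz iemif aly iaapx iwjbj pqo qdnu
Final line 2: uwgxj

Answer: uwgxj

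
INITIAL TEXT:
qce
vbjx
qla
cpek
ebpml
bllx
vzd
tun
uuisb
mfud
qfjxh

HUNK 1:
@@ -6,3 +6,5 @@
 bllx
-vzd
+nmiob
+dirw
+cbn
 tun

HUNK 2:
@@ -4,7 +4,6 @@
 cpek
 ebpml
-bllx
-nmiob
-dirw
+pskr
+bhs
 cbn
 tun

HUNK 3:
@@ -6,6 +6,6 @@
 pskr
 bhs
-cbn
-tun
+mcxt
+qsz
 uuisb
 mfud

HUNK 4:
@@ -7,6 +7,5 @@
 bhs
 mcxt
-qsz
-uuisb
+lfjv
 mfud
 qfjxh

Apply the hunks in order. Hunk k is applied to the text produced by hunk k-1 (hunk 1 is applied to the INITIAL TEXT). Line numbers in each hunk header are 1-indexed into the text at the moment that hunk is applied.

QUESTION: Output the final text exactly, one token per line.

Answer: qce
vbjx
qla
cpek
ebpml
pskr
bhs
mcxt
lfjv
mfud
qfjxh

Derivation:
Hunk 1: at line 6 remove [vzd] add [nmiob,dirw,cbn] -> 13 lines: qce vbjx qla cpek ebpml bllx nmiob dirw cbn tun uuisb mfud qfjxh
Hunk 2: at line 4 remove [bllx,nmiob,dirw] add [pskr,bhs] -> 12 lines: qce vbjx qla cpek ebpml pskr bhs cbn tun uuisb mfud qfjxh
Hunk 3: at line 6 remove [cbn,tun] add [mcxt,qsz] -> 12 lines: qce vbjx qla cpek ebpml pskr bhs mcxt qsz uuisb mfud qfjxh
Hunk 4: at line 7 remove [qsz,uuisb] add [lfjv] -> 11 lines: qce vbjx qla cpek ebpml pskr bhs mcxt lfjv mfud qfjxh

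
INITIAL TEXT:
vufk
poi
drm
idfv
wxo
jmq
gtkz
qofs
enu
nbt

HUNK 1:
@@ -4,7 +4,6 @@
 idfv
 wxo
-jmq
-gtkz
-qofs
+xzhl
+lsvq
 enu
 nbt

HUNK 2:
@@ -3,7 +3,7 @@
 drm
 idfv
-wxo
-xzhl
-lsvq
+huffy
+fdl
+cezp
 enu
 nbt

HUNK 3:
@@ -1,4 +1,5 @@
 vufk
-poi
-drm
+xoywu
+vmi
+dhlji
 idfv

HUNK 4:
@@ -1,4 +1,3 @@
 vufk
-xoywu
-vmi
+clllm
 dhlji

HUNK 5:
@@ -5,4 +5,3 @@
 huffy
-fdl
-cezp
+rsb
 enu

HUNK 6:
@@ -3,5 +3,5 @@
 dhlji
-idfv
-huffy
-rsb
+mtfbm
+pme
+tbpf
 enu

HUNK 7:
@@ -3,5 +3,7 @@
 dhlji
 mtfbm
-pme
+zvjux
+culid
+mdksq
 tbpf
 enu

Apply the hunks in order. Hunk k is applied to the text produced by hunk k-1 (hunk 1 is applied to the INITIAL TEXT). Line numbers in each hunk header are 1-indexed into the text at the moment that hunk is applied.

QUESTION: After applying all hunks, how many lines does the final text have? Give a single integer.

Hunk 1: at line 4 remove [jmq,gtkz,qofs] add [xzhl,lsvq] -> 9 lines: vufk poi drm idfv wxo xzhl lsvq enu nbt
Hunk 2: at line 3 remove [wxo,xzhl,lsvq] add [huffy,fdl,cezp] -> 9 lines: vufk poi drm idfv huffy fdl cezp enu nbt
Hunk 3: at line 1 remove [poi,drm] add [xoywu,vmi,dhlji] -> 10 lines: vufk xoywu vmi dhlji idfv huffy fdl cezp enu nbt
Hunk 4: at line 1 remove [xoywu,vmi] add [clllm] -> 9 lines: vufk clllm dhlji idfv huffy fdl cezp enu nbt
Hunk 5: at line 5 remove [fdl,cezp] add [rsb] -> 8 lines: vufk clllm dhlji idfv huffy rsb enu nbt
Hunk 6: at line 3 remove [idfv,huffy,rsb] add [mtfbm,pme,tbpf] -> 8 lines: vufk clllm dhlji mtfbm pme tbpf enu nbt
Hunk 7: at line 3 remove [pme] add [zvjux,culid,mdksq] -> 10 lines: vufk clllm dhlji mtfbm zvjux culid mdksq tbpf enu nbt
Final line count: 10

Answer: 10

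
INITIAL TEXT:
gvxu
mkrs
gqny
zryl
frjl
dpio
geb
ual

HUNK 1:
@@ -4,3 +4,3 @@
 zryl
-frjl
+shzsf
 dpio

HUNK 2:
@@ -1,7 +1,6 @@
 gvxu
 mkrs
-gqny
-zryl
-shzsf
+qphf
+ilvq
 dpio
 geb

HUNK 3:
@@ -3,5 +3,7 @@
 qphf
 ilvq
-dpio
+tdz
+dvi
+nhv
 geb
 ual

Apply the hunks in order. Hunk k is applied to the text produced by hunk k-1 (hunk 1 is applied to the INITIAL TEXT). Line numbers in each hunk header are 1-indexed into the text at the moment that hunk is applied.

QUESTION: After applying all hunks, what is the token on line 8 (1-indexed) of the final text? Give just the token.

Answer: geb

Derivation:
Hunk 1: at line 4 remove [frjl] add [shzsf] -> 8 lines: gvxu mkrs gqny zryl shzsf dpio geb ual
Hunk 2: at line 1 remove [gqny,zryl,shzsf] add [qphf,ilvq] -> 7 lines: gvxu mkrs qphf ilvq dpio geb ual
Hunk 3: at line 3 remove [dpio] add [tdz,dvi,nhv] -> 9 lines: gvxu mkrs qphf ilvq tdz dvi nhv geb ual
Final line 8: geb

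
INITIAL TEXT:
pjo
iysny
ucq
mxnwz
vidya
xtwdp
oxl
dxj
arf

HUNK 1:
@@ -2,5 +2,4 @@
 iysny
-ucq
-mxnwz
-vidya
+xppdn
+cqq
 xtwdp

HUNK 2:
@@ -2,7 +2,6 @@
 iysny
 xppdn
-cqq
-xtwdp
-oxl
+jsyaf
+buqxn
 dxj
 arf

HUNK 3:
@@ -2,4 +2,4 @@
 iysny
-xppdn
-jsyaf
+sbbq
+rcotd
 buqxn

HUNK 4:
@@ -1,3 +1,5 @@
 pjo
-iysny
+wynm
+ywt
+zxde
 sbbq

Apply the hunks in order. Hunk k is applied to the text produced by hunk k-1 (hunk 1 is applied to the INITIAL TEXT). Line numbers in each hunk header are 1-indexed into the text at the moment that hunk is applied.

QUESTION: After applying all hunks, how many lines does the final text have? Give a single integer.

Hunk 1: at line 2 remove [ucq,mxnwz,vidya] add [xppdn,cqq] -> 8 lines: pjo iysny xppdn cqq xtwdp oxl dxj arf
Hunk 2: at line 2 remove [cqq,xtwdp,oxl] add [jsyaf,buqxn] -> 7 lines: pjo iysny xppdn jsyaf buqxn dxj arf
Hunk 3: at line 2 remove [xppdn,jsyaf] add [sbbq,rcotd] -> 7 lines: pjo iysny sbbq rcotd buqxn dxj arf
Hunk 4: at line 1 remove [iysny] add [wynm,ywt,zxde] -> 9 lines: pjo wynm ywt zxde sbbq rcotd buqxn dxj arf
Final line count: 9

Answer: 9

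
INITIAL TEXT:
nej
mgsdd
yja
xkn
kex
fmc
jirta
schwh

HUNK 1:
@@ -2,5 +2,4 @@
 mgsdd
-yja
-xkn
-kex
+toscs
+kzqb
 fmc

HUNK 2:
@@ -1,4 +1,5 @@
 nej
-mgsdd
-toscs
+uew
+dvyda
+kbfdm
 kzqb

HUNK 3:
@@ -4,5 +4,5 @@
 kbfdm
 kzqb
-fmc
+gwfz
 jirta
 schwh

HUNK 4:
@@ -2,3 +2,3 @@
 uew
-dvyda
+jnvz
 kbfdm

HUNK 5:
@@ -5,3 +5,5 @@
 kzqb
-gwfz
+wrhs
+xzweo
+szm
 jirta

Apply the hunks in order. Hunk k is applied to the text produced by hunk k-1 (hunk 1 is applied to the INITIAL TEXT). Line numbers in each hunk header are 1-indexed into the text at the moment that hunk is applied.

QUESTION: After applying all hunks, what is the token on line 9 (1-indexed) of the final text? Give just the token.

Hunk 1: at line 2 remove [yja,xkn,kex] add [toscs,kzqb] -> 7 lines: nej mgsdd toscs kzqb fmc jirta schwh
Hunk 2: at line 1 remove [mgsdd,toscs] add [uew,dvyda,kbfdm] -> 8 lines: nej uew dvyda kbfdm kzqb fmc jirta schwh
Hunk 3: at line 4 remove [fmc] add [gwfz] -> 8 lines: nej uew dvyda kbfdm kzqb gwfz jirta schwh
Hunk 4: at line 2 remove [dvyda] add [jnvz] -> 8 lines: nej uew jnvz kbfdm kzqb gwfz jirta schwh
Hunk 5: at line 5 remove [gwfz] add [wrhs,xzweo,szm] -> 10 lines: nej uew jnvz kbfdm kzqb wrhs xzweo szm jirta schwh
Final line 9: jirta

Answer: jirta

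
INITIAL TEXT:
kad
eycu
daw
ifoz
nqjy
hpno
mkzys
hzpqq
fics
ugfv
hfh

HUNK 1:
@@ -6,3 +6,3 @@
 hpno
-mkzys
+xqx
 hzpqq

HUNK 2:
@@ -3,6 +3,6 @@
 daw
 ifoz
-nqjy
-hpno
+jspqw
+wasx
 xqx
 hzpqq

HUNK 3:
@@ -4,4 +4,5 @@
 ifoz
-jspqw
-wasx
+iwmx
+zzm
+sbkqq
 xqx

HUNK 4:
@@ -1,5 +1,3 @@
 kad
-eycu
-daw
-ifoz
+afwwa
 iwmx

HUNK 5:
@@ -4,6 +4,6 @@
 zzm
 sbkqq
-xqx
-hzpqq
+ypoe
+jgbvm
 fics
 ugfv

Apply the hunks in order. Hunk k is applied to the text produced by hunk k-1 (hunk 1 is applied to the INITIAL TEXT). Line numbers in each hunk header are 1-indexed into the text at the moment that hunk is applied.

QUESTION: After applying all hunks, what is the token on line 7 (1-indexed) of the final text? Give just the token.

Answer: jgbvm

Derivation:
Hunk 1: at line 6 remove [mkzys] add [xqx] -> 11 lines: kad eycu daw ifoz nqjy hpno xqx hzpqq fics ugfv hfh
Hunk 2: at line 3 remove [nqjy,hpno] add [jspqw,wasx] -> 11 lines: kad eycu daw ifoz jspqw wasx xqx hzpqq fics ugfv hfh
Hunk 3: at line 4 remove [jspqw,wasx] add [iwmx,zzm,sbkqq] -> 12 lines: kad eycu daw ifoz iwmx zzm sbkqq xqx hzpqq fics ugfv hfh
Hunk 4: at line 1 remove [eycu,daw,ifoz] add [afwwa] -> 10 lines: kad afwwa iwmx zzm sbkqq xqx hzpqq fics ugfv hfh
Hunk 5: at line 4 remove [xqx,hzpqq] add [ypoe,jgbvm] -> 10 lines: kad afwwa iwmx zzm sbkqq ypoe jgbvm fics ugfv hfh
Final line 7: jgbvm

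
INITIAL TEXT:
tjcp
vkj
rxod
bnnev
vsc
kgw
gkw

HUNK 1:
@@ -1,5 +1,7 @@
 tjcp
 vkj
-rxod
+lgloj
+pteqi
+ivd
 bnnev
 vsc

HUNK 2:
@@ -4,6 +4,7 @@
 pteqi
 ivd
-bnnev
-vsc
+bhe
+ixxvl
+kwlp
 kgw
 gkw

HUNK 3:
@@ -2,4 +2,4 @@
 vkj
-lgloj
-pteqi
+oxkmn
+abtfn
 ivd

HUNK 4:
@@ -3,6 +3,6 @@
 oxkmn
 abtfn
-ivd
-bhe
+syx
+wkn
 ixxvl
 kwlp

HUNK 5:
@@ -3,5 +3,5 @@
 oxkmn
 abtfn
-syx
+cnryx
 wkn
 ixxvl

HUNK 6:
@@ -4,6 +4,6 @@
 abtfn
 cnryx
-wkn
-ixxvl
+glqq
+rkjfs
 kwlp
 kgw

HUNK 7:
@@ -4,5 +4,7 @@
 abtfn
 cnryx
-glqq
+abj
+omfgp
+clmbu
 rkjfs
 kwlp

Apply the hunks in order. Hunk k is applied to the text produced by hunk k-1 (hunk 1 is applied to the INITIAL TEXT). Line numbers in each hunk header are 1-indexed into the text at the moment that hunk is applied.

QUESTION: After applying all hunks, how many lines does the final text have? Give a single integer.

Hunk 1: at line 1 remove [rxod] add [lgloj,pteqi,ivd] -> 9 lines: tjcp vkj lgloj pteqi ivd bnnev vsc kgw gkw
Hunk 2: at line 4 remove [bnnev,vsc] add [bhe,ixxvl,kwlp] -> 10 lines: tjcp vkj lgloj pteqi ivd bhe ixxvl kwlp kgw gkw
Hunk 3: at line 2 remove [lgloj,pteqi] add [oxkmn,abtfn] -> 10 lines: tjcp vkj oxkmn abtfn ivd bhe ixxvl kwlp kgw gkw
Hunk 4: at line 3 remove [ivd,bhe] add [syx,wkn] -> 10 lines: tjcp vkj oxkmn abtfn syx wkn ixxvl kwlp kgw gkw
Hunk 5: at line 3 remove [syx] add [cnryx] -> 10 lines: tjcp vkj oxkmn abtfn cnryx wkn ixxvl kwlp kgw gkw
Hunk 6: at line 4 remove [wkn,ixxvl] add [glqq,rkjfs] -> 10 lines: tjcp vkj oxkmn abtfn cnryx glqq rkjfs kwlp kgw gkw
Hunk 7: at line 4 remove [glqq] add [abj,omfgp,clmbu] -> 12 lines: tjcp vkj oxkmn abtfn cnryx abj omfgp clmbu rkjfs kwlp kgw gkw
Final line count: 12

Answer: 12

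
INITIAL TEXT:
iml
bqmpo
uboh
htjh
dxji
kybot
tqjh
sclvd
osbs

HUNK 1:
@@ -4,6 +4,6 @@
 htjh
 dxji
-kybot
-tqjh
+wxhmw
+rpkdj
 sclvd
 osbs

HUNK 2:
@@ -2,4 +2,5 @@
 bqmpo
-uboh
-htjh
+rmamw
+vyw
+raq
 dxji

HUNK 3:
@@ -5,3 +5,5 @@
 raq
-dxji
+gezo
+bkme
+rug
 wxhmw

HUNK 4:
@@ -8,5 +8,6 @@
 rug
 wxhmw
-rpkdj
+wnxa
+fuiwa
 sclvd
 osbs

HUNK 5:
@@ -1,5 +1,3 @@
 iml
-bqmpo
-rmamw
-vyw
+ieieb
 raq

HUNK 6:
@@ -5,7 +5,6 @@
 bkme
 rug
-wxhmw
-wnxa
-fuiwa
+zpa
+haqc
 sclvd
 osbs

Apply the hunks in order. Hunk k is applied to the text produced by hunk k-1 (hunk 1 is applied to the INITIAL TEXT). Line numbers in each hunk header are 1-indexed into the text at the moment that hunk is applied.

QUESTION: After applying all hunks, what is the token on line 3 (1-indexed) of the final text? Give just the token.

Hunk 1: at line 4 remove [kybot,tqjh] add [wxhmw,rpkdj] -> 9 lines: iml bqmpo uboh htjh dxji wxhmw rpkdj sclvd osbs
Hunk 2: at line 2 remove [uboh,htjh] add [rmamw,vyw,raq] -> 10 lines: iml bqmpo rmamw vyw raq dxji wxhmw rpkdj sclvd osbs
Hunk 3: at line 5 remove [dxji] add [gezo,bkme,rug] -> 12 lines: iml bqmpo rmamw vyw raq gezo bkme rug wxhmw rpkdj sclvd osbs
Hunk 4: at line 8 remove [rpkdj] add [wnxa,fuiwa] -> 13 lines: iml bqmpo rmamw vyw raq gezo bkme rug wxhmw wnxa fuiwa sclvd osbs
Hunk 5: at line 1 remove [bqmpo,rmamw,vyw] add [ieieb] -> 11 lines: iml ieieb raq gezo bkme rug wxhmw wnxa fuiwa sclvd osbs
Hunk 6: at line 5 remove [wxhmw,wnxa,fuiwa] add [zpa,haqc] -> 10 lines: iml ieieb raq gezo bkme rug zpa haqc sclvd osbs
Final line 3: raq

Answer: raq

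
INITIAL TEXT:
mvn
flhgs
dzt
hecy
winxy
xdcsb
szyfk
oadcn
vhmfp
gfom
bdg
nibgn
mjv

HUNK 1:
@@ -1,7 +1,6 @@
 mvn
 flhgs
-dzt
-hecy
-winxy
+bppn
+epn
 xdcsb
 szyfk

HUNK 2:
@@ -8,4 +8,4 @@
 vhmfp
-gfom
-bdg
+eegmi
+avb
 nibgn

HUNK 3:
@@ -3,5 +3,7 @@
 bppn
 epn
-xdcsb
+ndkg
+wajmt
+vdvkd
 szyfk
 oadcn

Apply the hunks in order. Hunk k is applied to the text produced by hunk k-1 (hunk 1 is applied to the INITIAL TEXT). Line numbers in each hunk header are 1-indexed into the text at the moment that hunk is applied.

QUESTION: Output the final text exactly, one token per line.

Answer: mvn
flhgs
bppn
epn
ndkg
wajmt
vdvkd
szyfk
oadcn
vhmfp
eegmi
avb
nibgn
mjv

Derivation:
Hunk 1: at line 1 remove [dzt,hecy,winxy] add [bppn,epn] -> 12 lines: mvn flhgs bppn epn xdcsb szyfk oadcn vhmfp gfom bdg nibgn mjv
Hunk 2: at line 8 remove [gfom,bdg] add [eegmi,avb] -> 12 lines: mvn flhgs bppn epn xdcsb szyfk oadcn vhmfp eegmi avb nibgn mjv
Hunk 3: at line 3 remove [xdcsb] add [ndkg,wajmt,vdvkd] -> 14 lines: mvn flhgs bppn epn ndkg wajmt vdvkd szyfk oadcn vhmfp eegmi avb nibgn mjv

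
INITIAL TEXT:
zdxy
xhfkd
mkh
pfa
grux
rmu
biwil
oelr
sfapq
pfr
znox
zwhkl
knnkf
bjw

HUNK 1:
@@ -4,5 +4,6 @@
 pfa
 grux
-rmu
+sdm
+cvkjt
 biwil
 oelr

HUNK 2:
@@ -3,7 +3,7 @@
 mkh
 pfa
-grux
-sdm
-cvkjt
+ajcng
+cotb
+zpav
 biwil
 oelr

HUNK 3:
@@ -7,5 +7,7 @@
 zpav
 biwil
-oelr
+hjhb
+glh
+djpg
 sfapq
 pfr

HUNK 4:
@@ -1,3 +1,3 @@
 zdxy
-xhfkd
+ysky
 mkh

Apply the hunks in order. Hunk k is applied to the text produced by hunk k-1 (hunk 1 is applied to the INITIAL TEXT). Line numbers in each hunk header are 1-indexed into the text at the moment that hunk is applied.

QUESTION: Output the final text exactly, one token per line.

Answer: zdxy
ysky
mkh
pfa
ajcng
cotb
zpav
biwil
hjhb
glh
djpg
sfapq
pfr
znox
zwhkl
knnkf
bjw

Derivation:
Hunk 1: at line 4 remove [rmu] add [sdm,cvkjt] -> 15 lines: zdxy xhfkd mkh pfa grux sdm cvkjt biwil oelr sfapq pfr znox zwhkl knnkf bjw
Hunk 2: at line 3 remove [grux,sdm,cvkjt] add [ajcng,cotb,zpav] -> 15 lines: zdxy xhfkd mkh pfa ajcng cotb zpav biwil oelr sfapq pfr znox zwhkl knnkf bjw
Hunk 3: at line 7 remove [oelr] add [hjhb,glh,djpg] -> 17 lines: zdxy xhfkd mkh pfa ajcng cotb zpav biwil hjhb glh djpg sfapq pfr znox zwhkl knnkf bjw
Hunk 4: at line 1 remove [xhfkd] add [ysky] -> 17 lines: zdxy ysky mkh pfa ajcng cotb zpav biwil hjhb glh djpg sfapq pfr znox zwhkl knnkf bjw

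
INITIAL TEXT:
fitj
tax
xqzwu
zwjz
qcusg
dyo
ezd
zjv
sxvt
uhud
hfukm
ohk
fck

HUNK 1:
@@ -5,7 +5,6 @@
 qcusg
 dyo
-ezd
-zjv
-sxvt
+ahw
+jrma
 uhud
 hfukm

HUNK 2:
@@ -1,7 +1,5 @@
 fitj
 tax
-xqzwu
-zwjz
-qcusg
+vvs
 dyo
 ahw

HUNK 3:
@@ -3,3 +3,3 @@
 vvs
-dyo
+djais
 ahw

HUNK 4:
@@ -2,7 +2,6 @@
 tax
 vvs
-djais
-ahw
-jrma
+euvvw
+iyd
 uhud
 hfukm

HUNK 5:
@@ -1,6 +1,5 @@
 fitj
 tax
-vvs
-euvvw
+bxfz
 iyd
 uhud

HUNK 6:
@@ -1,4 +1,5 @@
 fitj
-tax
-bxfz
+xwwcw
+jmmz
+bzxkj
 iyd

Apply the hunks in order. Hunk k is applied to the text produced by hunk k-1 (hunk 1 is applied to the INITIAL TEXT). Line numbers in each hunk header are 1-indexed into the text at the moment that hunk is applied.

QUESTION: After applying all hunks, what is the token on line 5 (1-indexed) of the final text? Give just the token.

Answer: iyd

Derivation:
Hunk 1: at line 5 remove [ezd,zjv,sxvt] add [ahw,jrma] -> 12 lines: fitj tax xqzwu zwjz qcusg dyo ahw jrma uhud hfukm ohk fck
Hunk 2: at line 1 remove [xqzwu,zwjz,qcusg] add [vvs] -> 10 lines: fitj tax vvs dyo ahw jrma uhud hfukm ohk fck
Hunk 3: at line 3 remove [dyo] add [djais] -> 10 lines: fitj tax vvs djais ahw jrma uhud hfukm ohk fck
Hunk 4: at line 2 remove [djais,ahw,jrma] add [euvvw,iyd] -> 9 lines: fitj tax vvs euvvw iyd uhud hfukm ohk fck
Hunk 5: at line 1 remove [vvs,euvvw] add [bxfz] -> 8 lines: fitj tax bxfz iyd uhud hfukm ohk fck
Hunk 6: at line 1 remove [tax,bxfz] add [xwwcw,jmmz,bzxkj] -> 9 lines: fitj xwwcw jmmz bzxkj iyd uhud hfukm ohk fck
Final line 5: iyd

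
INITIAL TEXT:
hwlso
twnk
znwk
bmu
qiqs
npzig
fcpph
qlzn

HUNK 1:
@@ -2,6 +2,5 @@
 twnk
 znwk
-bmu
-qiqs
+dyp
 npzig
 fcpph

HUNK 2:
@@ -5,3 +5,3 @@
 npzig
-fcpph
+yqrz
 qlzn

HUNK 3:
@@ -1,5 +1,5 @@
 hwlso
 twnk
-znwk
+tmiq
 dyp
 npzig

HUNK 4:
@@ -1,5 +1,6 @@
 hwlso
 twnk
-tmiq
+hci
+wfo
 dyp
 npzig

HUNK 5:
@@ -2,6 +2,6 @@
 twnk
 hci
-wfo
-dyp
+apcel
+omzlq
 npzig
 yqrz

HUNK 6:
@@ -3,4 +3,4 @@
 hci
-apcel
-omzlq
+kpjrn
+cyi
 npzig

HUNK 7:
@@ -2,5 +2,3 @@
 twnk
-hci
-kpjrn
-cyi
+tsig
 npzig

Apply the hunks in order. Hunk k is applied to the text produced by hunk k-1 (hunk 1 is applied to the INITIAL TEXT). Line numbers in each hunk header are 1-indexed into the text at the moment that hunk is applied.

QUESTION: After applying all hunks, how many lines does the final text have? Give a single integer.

Hunk 1: at line 2 remove [bmu,qiqs] add [dyp] -> 7 lines: hwlso twnk znwk dyp npzig fcpph qlzn
Hunk 2: at line 5 remove [fcpph] add [yqrz] -> 7 lines: hwlso twnk znwk dyp npzig yqrz qlzn
Hunk 3: at line 1 remove [znwk] add [tmiq] -> 7 lines: hwlso twnk tmiq dyp npzig yqrz qlzn
Hunk 4: at line 1 remove [tmiq] add [hci,wfo] -> 8 lines: hwlso twnk hci wfo dyp npzig yqrz qlzn
Hunk 5: at line 2 remove [wfo,dyp] add [apcel,omzlq] -> 8 lines: hwlso twnk hci apcel omzlq npzig yqrz qlzn
Hunk 6: at line 3 remove [apcel,omzlq] add [kpjrn,cyi] -> 8 lines: hwlso twnk hci kpjrn cyi npzig yqrz qlzn
Hunk 7: at line 2 remove [hci,kpjrn,cyi] add [tsig] -> 6 lines: hwlso twnk tsig npzig yqrz qlzn
Final line count: 6

Answer: 6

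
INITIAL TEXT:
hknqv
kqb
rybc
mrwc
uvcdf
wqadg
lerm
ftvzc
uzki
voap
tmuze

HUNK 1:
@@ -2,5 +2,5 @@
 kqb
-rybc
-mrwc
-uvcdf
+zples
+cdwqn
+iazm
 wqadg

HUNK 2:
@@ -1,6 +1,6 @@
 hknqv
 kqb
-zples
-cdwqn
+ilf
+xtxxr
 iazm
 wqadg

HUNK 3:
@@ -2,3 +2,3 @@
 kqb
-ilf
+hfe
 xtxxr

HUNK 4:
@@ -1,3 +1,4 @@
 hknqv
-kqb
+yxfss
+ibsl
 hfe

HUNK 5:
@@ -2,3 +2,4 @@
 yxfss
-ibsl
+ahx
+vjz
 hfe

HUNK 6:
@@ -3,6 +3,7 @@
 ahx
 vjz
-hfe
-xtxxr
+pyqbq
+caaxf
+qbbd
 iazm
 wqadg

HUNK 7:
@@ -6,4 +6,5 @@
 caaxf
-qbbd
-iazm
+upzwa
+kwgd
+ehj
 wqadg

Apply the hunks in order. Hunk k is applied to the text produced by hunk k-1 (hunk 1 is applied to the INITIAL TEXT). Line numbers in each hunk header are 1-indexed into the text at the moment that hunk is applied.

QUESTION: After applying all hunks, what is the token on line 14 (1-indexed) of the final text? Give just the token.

Hunk 1: at line 2 remove [rybc,mrwc,uvcdf] add [zples,cdwqn,iazm] -> 11 lines: hknqv kqb zples cdwqn iazm wqadg lerm ftvzc uzki voap tmuze
Hunk 2: at line 1 remove [zples,cdwqn] add [ilf,xtxxr] -> 11 lines: hknqv kqb ilf xtxxr iazm wqadg lerm ftvzc uzki voap tmuze
Hunk 3: at line 2 remove [ilf] add [hfe] -> 11 lines: hknqv kqb hfe xtxxr iazm wqadg lerm ftvzc uzki voap tmuze
Hunk 4: at line 1 remove [kqb] add [yxfss,ibsl] -> 12 lines: hknqv yxfss ibsl hfe xtxxr iazm wqadg lerm ftvzc uzki voap tmuze
Hunk 5: at line 2 remove [ibsl] add [ahx,vjz] -> 13 lines: hknqv yxfss ahx vjz hfe xtxxr iazm wqadg lerm ftvzc uzki voap tmuze
Hunk 6: at line 3 remove [hfe,xtxxr] add [pyqbq,caaxf,qbbd] -> 14 lines: hknqv yxfss ahx vjz pyqbq caaxf qbbd iazm wqadg lerm ftvzc uzki voap tmuze
Hunk 7: at line 6 remove [qbbd,iazm] add [upzwa,kwgd,ehj] -> 15 lines: hknqv yxfss ahx vjz pyqbq caaxf upzwa kwgd ehj wqadg lerm ftvzc uzki voap tmuze
Final line 14: voap

Answer: voap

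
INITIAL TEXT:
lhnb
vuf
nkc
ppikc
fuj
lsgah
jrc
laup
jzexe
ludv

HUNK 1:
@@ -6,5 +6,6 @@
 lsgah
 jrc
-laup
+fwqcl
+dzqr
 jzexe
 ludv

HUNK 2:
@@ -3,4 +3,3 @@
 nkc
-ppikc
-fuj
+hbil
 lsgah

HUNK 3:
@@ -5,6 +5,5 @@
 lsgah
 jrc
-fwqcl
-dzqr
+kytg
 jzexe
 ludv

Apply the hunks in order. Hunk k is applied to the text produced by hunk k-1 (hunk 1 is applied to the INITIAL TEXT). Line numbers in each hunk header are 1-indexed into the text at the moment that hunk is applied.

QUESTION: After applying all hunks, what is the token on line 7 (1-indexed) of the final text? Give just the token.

Hunk 1: at line 6 remove [laup] add [fwqcl,dzqr] -> 11 lines: lhnb vuf nkc ppikc fuj lsgah jrc fwqcl dzqr jzexe ludv
Hunk 2: at line 3 remove [ppikc,fuj] add [hbil] -> 10 lines: lhnb vuf nkc hbil lsgah jrc fwqcl dzqr jzexe ludv
Hunk 3: at line 5 remove [fwqcl,dzqr] add [kytg] -> 9 lines: lhnb vuf nkc hbil lsgah jrc kytg jzexe ludv
Final line 7: kytg

Answer: kytg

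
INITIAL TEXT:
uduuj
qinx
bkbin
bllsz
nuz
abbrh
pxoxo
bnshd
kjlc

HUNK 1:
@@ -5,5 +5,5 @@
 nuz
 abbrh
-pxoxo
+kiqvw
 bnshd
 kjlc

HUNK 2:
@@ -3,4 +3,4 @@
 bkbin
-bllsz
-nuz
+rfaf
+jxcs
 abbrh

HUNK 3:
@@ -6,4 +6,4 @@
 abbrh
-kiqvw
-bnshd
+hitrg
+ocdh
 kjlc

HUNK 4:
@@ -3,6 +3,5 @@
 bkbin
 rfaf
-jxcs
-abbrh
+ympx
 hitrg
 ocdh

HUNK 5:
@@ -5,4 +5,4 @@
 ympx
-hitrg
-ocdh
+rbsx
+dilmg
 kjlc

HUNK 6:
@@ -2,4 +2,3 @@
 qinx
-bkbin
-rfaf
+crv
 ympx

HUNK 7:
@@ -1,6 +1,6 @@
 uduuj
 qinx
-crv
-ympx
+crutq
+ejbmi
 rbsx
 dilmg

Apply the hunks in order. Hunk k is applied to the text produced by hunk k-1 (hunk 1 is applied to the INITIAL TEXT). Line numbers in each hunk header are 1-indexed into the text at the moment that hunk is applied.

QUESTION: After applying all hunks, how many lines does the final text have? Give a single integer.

Hunk 1: at line 5 remove [pxoxo] add [kiqvw] -> 9 lines: uduuj qinx bkbin bllsz nuz abbrh kiqvw bnshd kjlc
Hunk 2: at line 3 remove [bllsz,nuz] add [rfaf,jxcs] -> 9 lines: uduuj qinx bkbin rfaf jxcs abbrh kiqvw bnshd kjlc
Hunk 3: at line 6 remove [kiqvw,bnshd] add [hitrg,ocdh] -> 9 lines: uduuj qinx bkbin rfaf jxcs abbrh hitrg ocdh kjlc
Hunk 4: at line 3 remove [jxcs,abbrh] add [ympx] -> 8 lines: uduuj qinx bkbin rfaf ympx hitrg ocdh kjlc
Hunk 5: at line 5 remove [hitrg,ocdh] add [rbsx,dilmg] -> 8 lines: uduuj qinx bkbin rfaf ympx rbsx dilmg kjlc
Hunk 6: at line 2 remove [bkbin,rfaf] add [crv] -> 7 lines: uduuj qinx crv ympx rbsx dilmg kjlc
Hunk 7: at line 1 remove [crv,ympx] add [crutq,ejbmi] -> 7 lines: uduuj qinx crutq ejbmi rbsx dilmg kjlc
Final line count: 7

Answer: 7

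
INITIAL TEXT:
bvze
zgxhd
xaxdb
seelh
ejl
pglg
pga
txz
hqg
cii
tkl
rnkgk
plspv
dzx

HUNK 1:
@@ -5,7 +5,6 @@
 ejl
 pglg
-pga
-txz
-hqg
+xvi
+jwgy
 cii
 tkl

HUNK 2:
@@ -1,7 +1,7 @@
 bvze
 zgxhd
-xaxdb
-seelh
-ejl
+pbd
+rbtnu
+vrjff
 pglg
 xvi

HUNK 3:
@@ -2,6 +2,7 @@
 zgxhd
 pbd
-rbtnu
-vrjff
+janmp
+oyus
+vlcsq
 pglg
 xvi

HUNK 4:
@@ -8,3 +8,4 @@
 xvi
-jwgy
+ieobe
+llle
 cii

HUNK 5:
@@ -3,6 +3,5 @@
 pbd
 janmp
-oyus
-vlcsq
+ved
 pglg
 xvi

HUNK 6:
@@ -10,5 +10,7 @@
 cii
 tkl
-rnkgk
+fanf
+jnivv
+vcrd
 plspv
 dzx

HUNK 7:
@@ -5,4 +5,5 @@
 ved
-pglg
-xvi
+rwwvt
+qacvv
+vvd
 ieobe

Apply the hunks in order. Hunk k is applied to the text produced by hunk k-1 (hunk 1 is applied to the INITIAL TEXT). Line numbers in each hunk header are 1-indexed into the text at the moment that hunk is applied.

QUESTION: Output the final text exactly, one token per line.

Answer: bvze
zgxhd
pbd
janmp
ved
rwwvt
qacvv
vvd
ieobe
llle
cii
tkl
fanf
jnivv
vcrd
plspv
dzx

Derivation:
Hunk 1: at line 5 remove [pga,txz,hqg] add [xvi,jwgy] -> 13 lines: bvze zgxhd xaxdb seelh ejl pglg xvi jwgy cii tkl rnkgk plspv dzx
Hunk 2: at line 1 remove [xaxdb,seelh,ejl] add [pbd,rbtnu,vrjff] -> 13 lines: bvze zgxhd pbd rbtnu vrjff pglg xvi jwgy cii tkl rnkgk plspv dzx
Hunk 3: at line 2 remove [rbtnu,vrjff] add [janmp,oyus,vlcsq] -> 14 lines: bvze zgxhd pbd janmp oyus vlcsq pglg xvi jwgy cii tkl rnkgk plspv dzx
Hunk 4: at line 8 remove [jwgy] add [ieobe,llle] -> 15 lines: bvze zgxhd pbd janmp oyus vlcsq pglg xvi ieobe llle cii tkl rnkgk plspv dzx
Hunk 5: at line 3 remove [oyus,vlcsq] add [ved] -> 14 lines: bvze zgxhd pbd janmp ved pglg xvi ieobe llle cii tkl rnkgk plspv dzx
Hunk 6: at line 10 remove [rnkgk] add [fanf,jnivv,vcrd] -> 16 lines: bvze zgxhd pbd janmp ved pglg xvi ieobe llle cii tkl fanf jnivv vcrd plspv dzx
Hunk 7: at line 5 remove [pglg,xvi] add [rwwvt,qacvv,vvd] -> 17 lines: bvze zgxhd pbd janmp ved rwwvt qacvv vvd ieobe llle cii tkl fanf jnivv vcrd plspv dzx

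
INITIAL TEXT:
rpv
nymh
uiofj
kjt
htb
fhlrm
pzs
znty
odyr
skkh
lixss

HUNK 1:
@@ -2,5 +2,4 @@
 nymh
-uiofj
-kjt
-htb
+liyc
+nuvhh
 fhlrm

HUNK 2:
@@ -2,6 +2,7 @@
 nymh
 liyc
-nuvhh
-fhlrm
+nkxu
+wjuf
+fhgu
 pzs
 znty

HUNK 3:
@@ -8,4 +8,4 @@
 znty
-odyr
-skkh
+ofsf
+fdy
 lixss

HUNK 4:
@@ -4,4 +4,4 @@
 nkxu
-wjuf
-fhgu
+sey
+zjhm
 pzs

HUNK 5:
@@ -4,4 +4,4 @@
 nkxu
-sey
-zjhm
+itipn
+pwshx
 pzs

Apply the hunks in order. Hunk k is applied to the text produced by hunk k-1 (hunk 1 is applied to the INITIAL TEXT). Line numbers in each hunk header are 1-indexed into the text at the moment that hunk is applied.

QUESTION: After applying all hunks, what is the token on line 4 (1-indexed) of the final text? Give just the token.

Hunk 1: at line 2 remove [uiofj,kjt,htb] add [liyc,nuvhh] -> 10 lines: rpv nymh liyc nuvhh fhlrm pzs znty odyr skkh lixss
Hunk 2: at line 2 remove [nuvhh,fhlrm] add [nkxu,wjuf,fhgu] -> 11 lines: rpv nymh liyc nkxu wjuf fhgu pzs znty odyr skkh lixss
Hunk 3: at line 8 remove [odyr,skkh] add [ofsf,fdy] -> 11 lines: rpv nymh liyc nkxu wjuf fhgu pzs znty ofsf fdy lixss
Hunk 4: at line 4 remove [wjuf,fhgu] add [sey,zjhm] -> 11 lines: rpv nymh liyc nkxu sey zjhm pzs znty ofsf fdy lixss
Hunk 5: at line 4 remove [sey,zjhm] add [itipn,pwshx] -> 11 lines: rpv nymh liyc nkxu itipn pwshx pzs znty ofsf fdy lixss
Final line 4: nkxu

Answer: nkxu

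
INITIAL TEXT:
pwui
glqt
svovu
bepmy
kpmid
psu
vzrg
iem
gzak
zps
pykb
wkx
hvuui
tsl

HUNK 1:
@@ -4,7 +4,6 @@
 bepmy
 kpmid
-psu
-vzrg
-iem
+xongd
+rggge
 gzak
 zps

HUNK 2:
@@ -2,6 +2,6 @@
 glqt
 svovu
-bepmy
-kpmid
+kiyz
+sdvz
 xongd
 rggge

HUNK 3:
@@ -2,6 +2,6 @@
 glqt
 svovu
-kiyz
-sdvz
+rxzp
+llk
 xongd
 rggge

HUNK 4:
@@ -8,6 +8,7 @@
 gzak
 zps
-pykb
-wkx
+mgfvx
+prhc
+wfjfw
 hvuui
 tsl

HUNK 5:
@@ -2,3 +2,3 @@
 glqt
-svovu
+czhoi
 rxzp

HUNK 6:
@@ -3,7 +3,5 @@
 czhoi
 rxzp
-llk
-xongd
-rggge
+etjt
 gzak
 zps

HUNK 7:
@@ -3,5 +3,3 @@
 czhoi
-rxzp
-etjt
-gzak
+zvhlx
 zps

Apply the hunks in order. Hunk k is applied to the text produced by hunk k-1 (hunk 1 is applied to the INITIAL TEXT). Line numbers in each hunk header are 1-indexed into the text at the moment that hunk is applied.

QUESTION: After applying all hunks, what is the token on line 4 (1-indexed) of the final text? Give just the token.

Hunk 1: at line 4 remove [psu,vzrg,iem] add [xongd,rggge] -> 13 lines: pwui glqt svovu bepmy kpmid xongd rggge gzak zps pykb wkx hvuui tsl
Hunk 2: at line 2 remove [bepmy,kpmid] add [kiyz,sdvz] -> 13 lines: pwui glqt svovu kiyz sdvz xongd rggge gzak zps pykb wkx hvuui tsl
Hunk 3: at line 2 remove [kiyz,sdvz] add [rxzp,llk] -> 13 lines: pwui glqt svovu rxzp llk xongd rggge gzak zps pykb wkx hvuui tsl
Hunk 4: at line 8 remove [pykb,wkx] add [mgfvx,prhc,wfjfw] -> 14 lines: pwui glqt svovu rxzp llk xongd rggge gzak zps mgfvx prhc wfjfw hvuui tsl
Hunk 5: at line 2 remove [svovu] add [czhoi] -> 14 lines: pwui glqt czhoi rxzp llk xongd rggge gzak zps mgfvx prhc wfjfw hvuui tsl
Hunk 6: at line 3 remove [llk,xongd,rggge] add [etjt] -> 12 lines: pwui glqt czhoi rxzp etjt gzak zps mgfvx prhc wfjfw hvuui tsl
Hunk 7: at line 3 remove [rxzp,etjt,gzak] add [zvhlx] -> 10 lines: pwui glqt czhoi zvhlx zps mgfvx prhc wfjfw hvuui tsl
Final line 4: zvhlx

Answer: zvhlx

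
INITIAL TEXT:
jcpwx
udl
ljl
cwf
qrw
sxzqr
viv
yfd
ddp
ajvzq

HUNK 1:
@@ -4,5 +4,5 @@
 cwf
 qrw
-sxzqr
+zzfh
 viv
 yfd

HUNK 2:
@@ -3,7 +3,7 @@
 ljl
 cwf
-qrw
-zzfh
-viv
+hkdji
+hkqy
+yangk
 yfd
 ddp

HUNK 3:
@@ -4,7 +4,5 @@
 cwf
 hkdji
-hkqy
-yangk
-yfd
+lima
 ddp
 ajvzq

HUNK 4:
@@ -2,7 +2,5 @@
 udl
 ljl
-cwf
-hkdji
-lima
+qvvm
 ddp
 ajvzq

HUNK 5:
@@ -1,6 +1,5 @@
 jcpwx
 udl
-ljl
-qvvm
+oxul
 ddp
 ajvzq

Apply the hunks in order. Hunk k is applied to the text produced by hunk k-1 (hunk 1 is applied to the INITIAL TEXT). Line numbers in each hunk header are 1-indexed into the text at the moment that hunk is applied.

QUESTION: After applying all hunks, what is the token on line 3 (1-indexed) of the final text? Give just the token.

Hunk 1: at line 4 remove [sxzqr] add [zzfh] -> 10 lines: jcpwx udl ljl cwf qrw zzfh viv yfd ddp ajvzq
Hunk 2: at line 3 remove [qrw,zzfh,viv] add [hkdji,hkqy,yangk] -> 10 lines: jcpwx udl ljl cwf hkdji hkqy yangk yfd ddp ajvzq
Hunk 3: at line 4 remove [hkqy,yangk,yfd] add [lima] -> 8 lines: jcpwx udl ljl cwf hkdji lima ddp ajvzq
Hunk 4: at line 2 remove [cwf,hkdji,lima] add [qvvm] -> 6 lines: jcpwx udl ljl qvvm ddp ajvzq
Hunk 5: at line 1 remove [ljl,qvvm] add [oxul] -> 5 lines: jcpwx udl oxul ddp ajvzq
Final line 3: oxul

Answer: oxul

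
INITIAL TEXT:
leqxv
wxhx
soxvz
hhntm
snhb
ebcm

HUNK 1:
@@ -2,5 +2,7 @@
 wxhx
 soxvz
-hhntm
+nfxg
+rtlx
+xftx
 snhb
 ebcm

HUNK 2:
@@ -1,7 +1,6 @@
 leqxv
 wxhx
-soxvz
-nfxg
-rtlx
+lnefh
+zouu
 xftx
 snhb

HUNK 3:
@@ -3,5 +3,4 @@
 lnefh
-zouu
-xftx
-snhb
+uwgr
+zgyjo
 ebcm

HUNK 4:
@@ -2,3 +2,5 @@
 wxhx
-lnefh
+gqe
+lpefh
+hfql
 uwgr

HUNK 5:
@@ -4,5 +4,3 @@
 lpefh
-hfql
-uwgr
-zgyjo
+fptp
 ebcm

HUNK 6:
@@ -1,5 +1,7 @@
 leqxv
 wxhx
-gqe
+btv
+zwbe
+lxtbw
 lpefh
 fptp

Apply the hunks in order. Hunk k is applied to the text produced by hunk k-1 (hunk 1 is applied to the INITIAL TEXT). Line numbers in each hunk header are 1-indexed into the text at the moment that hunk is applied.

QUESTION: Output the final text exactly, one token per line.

Answer: leqxv
wxhx
btv
zwbe
lxtbw
lpefh
fptp
ebcm

Derivation:
Hunk 1: at line 2 remove [hhntm] add [nfxg,rtlx,xftx] -> 8 lines: leqxv wxhx soxvz nfxg rtlx xftx snhb ebcm
Hunk 2: at line 1 remove [soxvz,nfxg,rtlx] add [lnefh,zouu] -> 7 lines: leqxv wxhx lnefh zouu xftx snhb ebcm
Hunk 3: at line 3 remove [zouu,xftx,snhb] add [uwgr,zgyjo] -> 6 lines: leqxv wxhx lnefh uwgr zgyjo ebcm
Hunk 4: at line 2 remove [lnefh] add [gqe,lpefh,hfql] -> 8 lines: leqxv wxhx gqe lpefh hfql uwgr zgyjo ebcm
Hunk 5: at line 4 remove [hfql,uwgr,zgyjo] add [fptp] -> 6 lines: leqxv wxhx gqe lpefh fptp ebcm
Hunk 6: at line 1 remove [gqe] add [btv,zwbe,lxtbw] -> 8 lines: leqxv wxhx btv zwbe lxtbw lpefh fptp ebcm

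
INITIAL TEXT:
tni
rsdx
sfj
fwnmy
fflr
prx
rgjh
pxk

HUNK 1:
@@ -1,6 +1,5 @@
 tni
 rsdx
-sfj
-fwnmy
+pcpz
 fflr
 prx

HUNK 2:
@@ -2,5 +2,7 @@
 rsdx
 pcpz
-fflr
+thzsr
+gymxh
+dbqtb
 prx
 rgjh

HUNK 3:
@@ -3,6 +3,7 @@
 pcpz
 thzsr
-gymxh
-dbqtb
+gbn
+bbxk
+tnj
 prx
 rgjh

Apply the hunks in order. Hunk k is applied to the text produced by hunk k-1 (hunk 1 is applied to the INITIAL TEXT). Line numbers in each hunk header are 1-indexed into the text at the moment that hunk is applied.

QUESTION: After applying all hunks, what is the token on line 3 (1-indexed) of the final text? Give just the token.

Hunk 1: at line 1 remove [sfj,fwnmy] add [pcpz] -> 7 lines: tni rsdx pcpz fflr prx rgjh pxk
Hunk 2: at line 2 remove [fflr] add [thzsr,gymxh,dbqtb] -> 9 lines: tni rsdx pcpz thzsr gymxh dbqtb prx rgjh pxk
Hunk 3: at line 3 remove [gymxh,dbqtb] add [gbn,bbxk,tnj] -> 10 lines: tni rsdx pcpz thzsr gbn bbxk tnj prx rgjh pxk
Final line 3: pcpz

Answer: pcpz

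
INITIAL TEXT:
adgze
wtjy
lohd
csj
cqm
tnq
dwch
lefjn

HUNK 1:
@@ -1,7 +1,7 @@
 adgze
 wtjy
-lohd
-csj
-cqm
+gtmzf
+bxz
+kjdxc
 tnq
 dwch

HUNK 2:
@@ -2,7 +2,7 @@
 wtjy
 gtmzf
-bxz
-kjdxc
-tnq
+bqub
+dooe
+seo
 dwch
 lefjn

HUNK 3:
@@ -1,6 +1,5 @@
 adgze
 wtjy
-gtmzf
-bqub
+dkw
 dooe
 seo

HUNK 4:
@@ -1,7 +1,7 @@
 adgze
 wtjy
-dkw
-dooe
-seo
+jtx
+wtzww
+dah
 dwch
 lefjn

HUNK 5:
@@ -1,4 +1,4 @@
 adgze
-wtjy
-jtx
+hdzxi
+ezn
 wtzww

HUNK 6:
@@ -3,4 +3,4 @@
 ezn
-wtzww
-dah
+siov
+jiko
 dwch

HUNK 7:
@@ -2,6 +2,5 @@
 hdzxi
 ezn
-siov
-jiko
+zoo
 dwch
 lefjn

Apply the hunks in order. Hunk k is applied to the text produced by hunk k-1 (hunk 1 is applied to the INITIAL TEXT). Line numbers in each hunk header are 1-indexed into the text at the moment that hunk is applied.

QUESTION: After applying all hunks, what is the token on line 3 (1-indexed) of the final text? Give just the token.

Hunk 1: at line 1 remove [lohd,csj,cqm] add [gtmzf,bxz,kjdxc] -> 8 lines: adgze wtjy gtmzf bxz kjdxc tnq dwch lefjn
Hunk 2: at line 2 remove [bxz,kjdxc,tnq] add [bqub,dooe,seo] -> 8 lines: adgze wtjy gtmzf bqub dooe seo dwch lefjn
Hunk 3: at line 1 remove [gtmzf,bqub] add [dkw] -> 7 lines: adgze wtjy dkw dooe seo dwch lefjn
Hunk 4: at line 1 remove [dkw,dooe,seo] add [jtx,wtzww,dah] -> 7 lines: adgze wtjy jtx wtzww dah dwch lefjn
Hunk 5: at line 1 remove [wtjy,jtx] add [hdzxi,ezn] -> 7 lines: adgze hdzxi ezn wtzww dah dwch lefjn
Hunk 6: at line 3 remove [wtzww,dah] add [siov,jiko] -> 7 lines: adgze hdzxi ezn siov jiko dwch lefjn
Hunk 7: at line 2 remove [siov,jiko] add [zoo] -> 6 lines: adgze hdzxi ezn zoo dwch lefjn
Final line 3: ezn

Answer: ezn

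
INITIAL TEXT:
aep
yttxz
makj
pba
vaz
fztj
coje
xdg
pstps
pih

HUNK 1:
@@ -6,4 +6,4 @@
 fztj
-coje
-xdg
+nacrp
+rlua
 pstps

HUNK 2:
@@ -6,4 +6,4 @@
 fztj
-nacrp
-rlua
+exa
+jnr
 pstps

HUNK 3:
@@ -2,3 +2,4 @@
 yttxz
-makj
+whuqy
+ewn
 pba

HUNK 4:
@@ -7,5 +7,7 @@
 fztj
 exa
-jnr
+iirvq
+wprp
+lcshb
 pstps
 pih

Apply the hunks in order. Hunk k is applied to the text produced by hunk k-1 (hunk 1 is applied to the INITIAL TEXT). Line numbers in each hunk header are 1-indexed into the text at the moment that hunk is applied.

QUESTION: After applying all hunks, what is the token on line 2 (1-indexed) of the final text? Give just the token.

Answer: yttxz

Derivation:
Hunk 1: at line 6 remove [coje,xdg] add [nacrp,rlua] -> 10 lines: aep yttxz makj pba vaz fztj nacrp rlua pstps pih
Hunk 2: at line 6 remove [nacrp,rlua] add [exa,jnr] -> 10 lines: aep yttxz makj pba vaz fztj exa jnr pstps pih
Hunk 3: at line 2 remove [makj] add [whuqy,ewn] -> 11 lines: aep yttxz whuqy ewn pba vaz fztj exa jnr pstps pih
Hunk 4: at line 7 remove [jnr] add [iirvq,wprp,lcshb] -> 13 lines: aep yttxz whuqy ewn pba vaz fztj exa iirvq wprp lcshb pstps pih
Final line 2: yttxz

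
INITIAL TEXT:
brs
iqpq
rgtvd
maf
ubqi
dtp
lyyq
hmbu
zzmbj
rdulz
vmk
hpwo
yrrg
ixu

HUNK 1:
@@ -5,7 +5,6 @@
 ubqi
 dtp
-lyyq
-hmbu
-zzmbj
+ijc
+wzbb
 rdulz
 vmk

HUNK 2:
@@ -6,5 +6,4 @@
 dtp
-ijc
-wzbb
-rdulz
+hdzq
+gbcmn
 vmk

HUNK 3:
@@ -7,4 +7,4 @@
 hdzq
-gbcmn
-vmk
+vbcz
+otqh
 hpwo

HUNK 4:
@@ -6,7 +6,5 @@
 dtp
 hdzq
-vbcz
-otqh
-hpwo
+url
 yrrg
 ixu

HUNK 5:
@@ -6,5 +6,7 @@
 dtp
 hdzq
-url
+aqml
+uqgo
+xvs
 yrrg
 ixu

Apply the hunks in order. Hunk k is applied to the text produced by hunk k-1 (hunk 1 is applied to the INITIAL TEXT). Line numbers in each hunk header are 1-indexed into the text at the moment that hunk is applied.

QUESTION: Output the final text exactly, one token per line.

Hunk 1: at line 5 remove [lyyq,hmbu,zzmbj] add [ijc,wzbb] -> 13 lines: brs iqpq rgtvd maf ubqi dtp ijc wzbb rdulz vmk hpwo yrrg ixu
Hunk 2: at line 6 remove [ijc,wzbb,rdulz] add [hdzq,gbcmn] -> 12 lines: brs iqpq rgtvd maf ubqi dtp hdzq gbcmn vmk hpwo yrrg ixu
Hunk 3: at line 7 remove [gbcmn,vmk] add [vbcz,otqh] -> 12 lines: brs iqpq rgtvd maf ubqi dtp hdzq vbcz otqh hpwo yrrg ixu
Hunk 4: at line 6 remove [vbcz,otqh,hpwo] add [url] -> 10 lines: brs iqpq rgtvd maf ubqi dtp hdzq url yrrg ixu
Hunk 5: at line 6 remove [url] add [aqml,uqgo,xvs] -> 12 lines: brs iqpq rgtvd maf ubqi dtp hdzq aqml uqgo xvs yrrg ixu

Answer: brs
iqpq
rgtvd
maf
ubqi
dtp
hdzq
aqml
uqgo
xvs
yrrg
ixu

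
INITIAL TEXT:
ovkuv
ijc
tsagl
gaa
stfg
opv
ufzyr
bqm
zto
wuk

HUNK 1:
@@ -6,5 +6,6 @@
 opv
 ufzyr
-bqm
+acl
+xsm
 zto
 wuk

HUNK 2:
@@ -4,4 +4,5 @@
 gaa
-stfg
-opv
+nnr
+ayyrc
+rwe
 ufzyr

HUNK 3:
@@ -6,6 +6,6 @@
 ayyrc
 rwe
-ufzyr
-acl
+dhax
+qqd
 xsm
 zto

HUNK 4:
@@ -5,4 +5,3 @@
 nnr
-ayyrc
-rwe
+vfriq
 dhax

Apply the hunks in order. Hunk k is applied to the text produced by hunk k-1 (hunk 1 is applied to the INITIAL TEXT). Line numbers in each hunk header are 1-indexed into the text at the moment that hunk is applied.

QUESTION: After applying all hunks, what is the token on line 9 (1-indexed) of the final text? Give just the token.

Answer: xsm

Derivation:
Hunk 1: at line 6 remove [bqm] add [acl,xsm] -> 11 lines: ovkuv ijc tsagl gaa stfg opv ufzyr acl xsm zto wuk
Hunk 2: at line 4 remove [stfg,opv] add [nnr,ayyrc,rwe] -> 12 lines: ovkuv ijc tsagl gaa nnr ayyrc rwe ufzyr acl xsm zto wuk
Hunk 3: at line 6 remove [ufzyr,acl] add [dhax,qqd] -> 12 lines: ovkuv ijc tsagl gaa nnr ayyrc rwe dhax qqd xsm zto wuk
Hunk 4: at line 5 remove [ayyrc,rwe] add [vfriq] -> 11 lines: ovkuv ijc tsagl gaa nnr vfriq dhax qqd xsm zto wuk
Final line 9: xsm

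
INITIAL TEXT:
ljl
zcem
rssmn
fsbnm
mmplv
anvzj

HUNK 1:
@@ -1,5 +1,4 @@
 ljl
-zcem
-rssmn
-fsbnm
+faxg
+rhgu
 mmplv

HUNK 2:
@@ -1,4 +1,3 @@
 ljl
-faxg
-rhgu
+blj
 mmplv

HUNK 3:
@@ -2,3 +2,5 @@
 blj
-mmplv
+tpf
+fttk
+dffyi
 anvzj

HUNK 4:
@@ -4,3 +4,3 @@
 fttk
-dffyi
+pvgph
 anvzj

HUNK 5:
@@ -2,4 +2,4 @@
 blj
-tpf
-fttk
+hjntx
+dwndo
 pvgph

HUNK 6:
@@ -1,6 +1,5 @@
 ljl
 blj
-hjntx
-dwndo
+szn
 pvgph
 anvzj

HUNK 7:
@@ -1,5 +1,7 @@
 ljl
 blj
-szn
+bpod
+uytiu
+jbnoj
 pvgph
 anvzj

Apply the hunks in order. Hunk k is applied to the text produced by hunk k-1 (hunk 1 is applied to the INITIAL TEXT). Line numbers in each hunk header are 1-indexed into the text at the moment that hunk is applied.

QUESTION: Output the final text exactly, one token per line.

Hunk 1: at line 1 remove [zcem,rssmn,fsbnm] add [faxg,rhgu] -> 5 lines: ljl faxg rhgu mmplv anvzj
Hunk 2: at line 1 remove [faxg,rhgu] add [blj] -> 4 lines: ljl blj mmplv anvzj
Hunk 3: at line 2 remove [mmplv] add [tpf,fttk,dffyi] -> 6 lines: ljl blj tpf fttk dffyi anvzj
Hunk 4: at line 4 remove [dffyi] add [pvgph] -> 6 lines: ljl blj tpf fttk pvgph anvzj
Hunk 5: at line 2 remove [tpf,fttk] add [hjntx,dwndo] -> 6 lines: ljl blj hjntx dwndo pvgph anvzj
Hunk 6: at line 1 remove [hjntx,dwndo] add [szn] -> 5 lines: ljl blj szn pvgph anvzj
Hunk 7: at line 1 remove [szn] add [bpod,uytiu,jbnoj] -> 7 lines: ljl blj bpod uytiu jbnoj pvgph anvzj

Answer: ljl
blj
bpod
uytiu
jbnoj
pvgph
anvzj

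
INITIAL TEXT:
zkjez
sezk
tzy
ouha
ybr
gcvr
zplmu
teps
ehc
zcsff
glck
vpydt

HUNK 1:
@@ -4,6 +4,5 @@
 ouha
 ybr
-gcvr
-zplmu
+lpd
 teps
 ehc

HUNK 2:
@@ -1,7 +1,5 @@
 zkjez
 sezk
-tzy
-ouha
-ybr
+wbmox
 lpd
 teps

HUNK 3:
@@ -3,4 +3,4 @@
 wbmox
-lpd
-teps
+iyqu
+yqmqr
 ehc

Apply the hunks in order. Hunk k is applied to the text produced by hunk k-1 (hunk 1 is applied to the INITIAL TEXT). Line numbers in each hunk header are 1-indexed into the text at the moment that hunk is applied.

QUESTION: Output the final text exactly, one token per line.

Hunk 1: at line 4 remove [gcvr,zplmu] add [lpd] -> 11 lines: zkjez sezk tzy ouha ybr lpd teps ehc zcsff glck vpydt
Hunk 2: at line 1 remove [tzy,ouha,ybr] add [wbmox] -> 9 lines: zkjez sezk wbmox lpd teps ehc zcsff glck vpydt
Hunk 3: at line 3 remove [lpd,teps] add [iyqu,yqmqr] -> 9 lines: zkjez sezk wbmox iyqu yqmqr ehc zcsff glck vpydt

Answer: zkjez
sezk
wbmox
iyqu
yqmqr
ehc
zcsff
glck
vpydt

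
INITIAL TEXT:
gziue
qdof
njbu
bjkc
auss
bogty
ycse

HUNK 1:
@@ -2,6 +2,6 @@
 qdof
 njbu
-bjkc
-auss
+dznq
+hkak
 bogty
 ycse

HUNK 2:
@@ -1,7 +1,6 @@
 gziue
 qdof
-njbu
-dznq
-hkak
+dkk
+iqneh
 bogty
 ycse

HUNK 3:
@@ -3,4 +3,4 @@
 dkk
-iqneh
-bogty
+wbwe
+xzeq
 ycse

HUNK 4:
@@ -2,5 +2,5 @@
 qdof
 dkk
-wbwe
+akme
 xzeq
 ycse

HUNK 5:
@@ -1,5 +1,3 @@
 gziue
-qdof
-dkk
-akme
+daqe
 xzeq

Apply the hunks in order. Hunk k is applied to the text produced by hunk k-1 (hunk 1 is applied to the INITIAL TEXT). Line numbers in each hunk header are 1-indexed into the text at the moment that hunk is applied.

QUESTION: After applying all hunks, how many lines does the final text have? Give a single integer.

Answer: 4

Derivation:
Hunk 1: at line 2 remove [bjkc,auss] add [dznq,hkak] -> 7 lines: gziue qdof njbu dznq hkak bogty ycse
Hunk 2: at line 1 remove [njbu,dznq,hkak] add [dkk,iqneh] -> 6 lines: gziue qdof dkk iqneh bogty ycse
Hunk 3: at line 3 remove [iqneh,bogty] add [wbwe,xzeq] -> 6 lines: gziue qdof dkk wbwe xzeq ycse
Hunk 4: at line 2 remove [wbwe] add [akme] -> 6 lines: gziue qdof dkk akme xzeq ycse
Hunk 5: at line 1 remove [qdof,dkk,akme] add [daqe] -> 4 lines: gziue daqe xzeq ycse
Final line count: 4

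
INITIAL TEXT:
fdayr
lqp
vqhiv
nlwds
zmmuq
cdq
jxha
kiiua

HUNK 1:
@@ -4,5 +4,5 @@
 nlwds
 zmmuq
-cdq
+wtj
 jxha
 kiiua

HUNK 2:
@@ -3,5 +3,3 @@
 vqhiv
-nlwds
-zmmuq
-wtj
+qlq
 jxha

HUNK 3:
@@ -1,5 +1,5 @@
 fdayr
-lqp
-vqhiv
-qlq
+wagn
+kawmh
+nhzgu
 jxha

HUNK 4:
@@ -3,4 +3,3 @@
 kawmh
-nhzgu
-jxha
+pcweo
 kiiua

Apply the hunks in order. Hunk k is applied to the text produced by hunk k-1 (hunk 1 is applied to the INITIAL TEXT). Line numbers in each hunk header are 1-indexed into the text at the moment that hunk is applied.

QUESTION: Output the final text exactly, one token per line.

Answer: fdayr
wagn
kawmh
pcweo
kiiua

Derivation:
Hunk 1: at line 4 remove [cdq] add [wtj] -> 8 lines: fdayr lqp vqhiv nlwds zmmuq wtj jxha kiiua
Hunk 2: at line 3 remove [nlwds,zmmuq,wtj] add [qlq] -> 6 lines: fdayr lqp vqhiv qlq jxha kiiua
Hunk 3: at line 1 remove [lqp,vqhiv,qlq] add [wagn,kawmh,nhzgu] -> 6 lines: fdayr wagn kawmh nhzgu jxha kiiua
Hunk 4: at line 3 remove [nhzgu,jxha] add [pcweo] -> 5 lines: fdayr wagn kawmh pcweo kiiua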